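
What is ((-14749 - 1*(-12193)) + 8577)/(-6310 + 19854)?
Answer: 6021/13544 ≈ 0.44455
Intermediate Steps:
((-14749 - 1*(-12193)) + 8577)/(-6310 + 19854) = ((-14749 + 12193) + 8577)/13544 = (-2556 + 8577)*(1/13544) = 6021*(1/13544) = 6021/13544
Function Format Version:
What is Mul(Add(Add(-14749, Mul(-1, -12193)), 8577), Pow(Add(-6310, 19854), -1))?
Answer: Rational(6021, 13544) ≈ 0.44455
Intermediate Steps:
Mul(Add(Add(-14749, Mul(-1, -12193)), 8577), Pow(Add(-6310, 19854), -1)) = Mul(Add(Add(-14749, 12193), 8577), Pow(13544, -1)) = Mul(Add(-2556, 8577), Rational(1, 13544)) = Mul(6021, Rational(1, 13544)) = Rational(6021, 13544)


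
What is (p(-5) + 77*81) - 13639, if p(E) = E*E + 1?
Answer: -7376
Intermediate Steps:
p(E) = 1 + E² (p(E) = E² + 1 = 1 + E²)
(p(-5) + 77*81) - 13639 = ((1 + (-5)²) + 77*81) - 13639 = ((1 + 25) + 6237) - 13639 = (26 + 6237) - 13639 = 6263 - 13639 = -7376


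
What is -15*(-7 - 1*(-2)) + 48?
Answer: 123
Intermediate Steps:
-15*(-7 - 1*(-2)) + 48 = -15*(-7 + 2) + 48 = -15*(-5) + 48 = 75 + 48 = 123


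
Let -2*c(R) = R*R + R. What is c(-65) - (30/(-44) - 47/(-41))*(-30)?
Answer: -931795/451 ≈ -2066.1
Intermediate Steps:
c(R) = -R/2 - R**2/2 (c(R) = -(R*R + R)/2 = -(R**2 + R)/2 = -(R + R**2)/2 = -R/2 - R**2/2)
c(-65) - (30/(-44) - 47/(-41))*(-30) = -1/2*(-65)*(1 - 65) - (30/(-44) - 47/(-41))*(-30) = -1/2*(-65)*(-64) - (30*(-1/44) - 47*(-1/41))*(-30) = -2080 - (-15/22 + 47/41)*(-30) = -2080 - 419*(-30)/902 = -2080 - 1*(-6285/451) = -2080 + 6285/451 = -931795/451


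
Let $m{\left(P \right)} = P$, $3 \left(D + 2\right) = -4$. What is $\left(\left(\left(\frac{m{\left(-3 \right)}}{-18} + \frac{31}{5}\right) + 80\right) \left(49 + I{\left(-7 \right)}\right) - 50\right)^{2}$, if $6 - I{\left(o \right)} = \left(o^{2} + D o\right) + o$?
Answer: $\frac{7194602041}{8100} \approx 8.8822 \cdot 10^{5}$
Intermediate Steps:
$D = - \frac{10}{3}$ ($D = -2 + \frac{1}{3} \left(-4\right) = -2 - \frac{4}{3} = - \frac{10}{3} \approx -3.3333$)
$I{\left(o \right)} = 6 - o^{2} + \frac{7 o}{3}$ ($I{\left(o \right)} = 6 - \left(\left(o^{2} - \frac{10 o}{3}\right) + o\right) = 6 - \left(o^{2} - \frac{7 o}{3}\right) = 6 - o^{2} + \frac{7 o}{3}$)
$\left(\left(\left(\frac{m{\left(-3 \right)}}{-18} + \frac{31}{5}\right) + 80\right) \left(49 + I{\left(-7 \right)}\right) - 50\right)^{2} = \left(\left(\left(- \frac{3}{-18} + \frac{31}{5}\right) + 80\right) \left(49 + \left(6 - \left(-7\right)^{2} + \frac{7}{3} \left(-7\right)\right)\right) - 50\right)^{2} = \left(\left(\left(\left(-3\right) \left(- \frac{1}{18}\right) + 31 \cdot \frac{1}{5}\right) + 80\right) \left(49 - \frac{178}{3}\right) - 50\right)^{2} = \left(\left(\left(\frac{1}{6} + \frac{31}{5}\right) + 80\right) \left(49 - \frac{178}{3}\right) - 50\right)^{2} = \left(\left(\frac{191}{30} + 80\right) \left(49 - \frac{178}{3}\right) - 50\right)^{2} = \left(\frac{2591}{30} \left(- \frac{31}{3}\right) - 50\right)^{2} = \left(- \frac{80321}{90} - 50\right)^{2} = \left(- \frac{84821}{90}\right)^{2} = \frac{7194602041}{8100}$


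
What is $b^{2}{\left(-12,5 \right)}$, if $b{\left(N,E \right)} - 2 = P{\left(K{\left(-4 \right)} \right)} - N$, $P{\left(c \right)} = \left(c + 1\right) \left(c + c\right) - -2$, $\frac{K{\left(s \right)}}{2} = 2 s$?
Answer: $246016$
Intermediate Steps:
$K{\left(s \right)} = 4 s$ ($K{\left(s \right)} = 2 \cdot 2 s = 4 s$)
$P{\left(c \right)} = 2 + 2 c \left(1 + c\right)$ ($P{\left(c \right)} = \left(1 + c\right) 2 c + 2 = 2 c \left(1 + c\right) + 2 = 2 + 2 c \left(1 + c\right)$)
$b{\left(N,E \right)} = 484 - N$ ($b{\left(N,E \right)} = 2 - \left(-514 + N - 8 \left(-4\right)\right) = 2 - \left(-482 + N\right) = 484 - N$)
$b^{2}{\left(-12,5 \right)} = \left(484 - -12\right)^{2} = \left(484 + 12\right)^{2} = 496^{2} = 246016$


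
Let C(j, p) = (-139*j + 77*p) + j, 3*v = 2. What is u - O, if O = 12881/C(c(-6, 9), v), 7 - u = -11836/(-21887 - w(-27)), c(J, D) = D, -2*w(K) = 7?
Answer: 2701081865/156335724 ≈ 17.277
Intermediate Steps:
w(K) = -7/2 (w(K) = -½*7 = -7/2)
v = ⅔ (v = (⅓)*2 = ⅔ ≈ 0.66667)
C(j, p) = -138*j + 77*p
u = 282697/43767 (u = 7 - (-11836)/(-21887 - 1*(-7/2)) = 7 - (-11836)/(-21887 + 7/2) = 7 - (-11836)/(-43767/2) = 7 - (-11836)*(-2)/43767 = 7 - 1*23672/43767 = 7 - 23672/43767 = 282697/43767 ≈ 6.4591)
O = -38643/3572 (O = 12881/(-138*9 + 77*(⅔)) = 12881/(-1242 + 154/3) = 12881/(-3572/3) = 12881*(-3/3572) = -38643/3572 ≈ -10.818)
u - O = 282697/43767 - 1*(-38643/3572) = 282697/43767 + 38643/3572 = 2701081865/156335724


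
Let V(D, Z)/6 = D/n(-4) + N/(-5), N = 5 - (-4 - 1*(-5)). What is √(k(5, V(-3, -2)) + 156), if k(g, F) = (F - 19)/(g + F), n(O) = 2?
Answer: √19327/11 ≈ 12.638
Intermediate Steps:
N = 4 (N = 5 - (-4 + 5) = 5 - 1*1 = 5 - 1 = 4)
V(D, Z) = -24/5 + 3*D (V(D, Z) = 6*(D/2 + 4/(-5)) = 6*(D*(½) + 4*(-⅕)) = 6*(D/2 - ⅘) = 6*(-⅘ + D/2) = -24/5 + 3*D)
k(g, F) = (-19 + F)/(F + g)
√(k(5, V(-3, -2)) + 156) = √((-19 + (-24/5 + 3*(-3)))/((-24/5 + 3*(-3)) + 5) + 156) = √((-19 + (-24/5 - 9))/((-24/5 - 9) + 5) + 156) = √((-19 - 69/5)/(-69/5 + 5) + 156) = √(-164/5/(-44/5) + 156) = √(-5/44*(-164/5) + 156) = √(41/11 + 156) = √(1757/11) = √19327/11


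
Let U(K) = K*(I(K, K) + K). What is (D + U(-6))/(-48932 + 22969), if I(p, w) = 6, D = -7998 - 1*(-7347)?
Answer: 93/3709 ≈ 0.025074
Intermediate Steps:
D = -651 (D = -7998 + 7347 = -651)
U(K) = K*(6 + K)
(D + U(-6))/(-48932 + 22969) = (-651 - 6*(6 - 6))/(-48932 + 22969) = (-651 - 6*0)/(-25963) = (-651 + 0)*(-1/25963) = -651*(-1/25963) = 93/3709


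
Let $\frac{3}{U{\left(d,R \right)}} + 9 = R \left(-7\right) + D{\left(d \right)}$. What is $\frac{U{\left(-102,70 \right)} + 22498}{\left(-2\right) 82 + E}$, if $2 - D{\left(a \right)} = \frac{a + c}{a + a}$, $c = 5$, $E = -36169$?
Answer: $- \frac{2283208918}{3687254505} \approx -0.61922$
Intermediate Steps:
$D{\left(a \right)} = 2 - \frac{5 + a}{2 a}$ ($D{\left(a \right)} = 2 - \frac{a + 5}{a + a} = 2 - \frac{5 + a}{2 a}$)
$U{\left(d,R \right)} = \frac{3}{-9 - 7 R + \frac{-5 + 3 d}{2 d}}$ ($U{\left(d,R \right)} = \frac{3}{-9 + \left(R \left(-7\right) + \frac{-5 + 3 d}{2 d}\right)} = \frac{3}{-9 - \left(7 R - \frac{-5 + 3 d}{2 d}\right)} = \frac{3}{-9 - 7 R + \frac{-5 + 3 d}{2 d}}$)
$\frac{U{\left(-102,70 \right)} + 22498}{\left(-2\right) 82 + E} = \frac{\left(-6\right) \left(-102\right) \frac{1}{5 + 15 \left(-102\right) + 14 \cdot 70 \left(-102\right)} + 22498}{\left(-2\right) 82 - 36169} = \frac{\left(-6\right) \left(-102\right) \frac{1}{5 - 1530 - 99960} + 22498}{-164 - 36169} = \frac{\left(-6\right) \left(-102\right) \frac{1}{-101485} + 22498}{-36333} = \left(\left(-6\right) \left(-102\right) \left(- \frac{1}{101485}\right) + 22498\right) \left(- \frac{1}{36333}\right) = \left(- \frac{612}{101485} + 22498\right) \left(- \frac{1}{36333}\right) = \frac{2283208918}{101485} \left(- \frac{1}{36333}\right) = - \frac{2283208918}{3687254505}$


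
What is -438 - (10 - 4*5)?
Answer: -428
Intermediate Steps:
-438 - (10 - 4*5) = -438 - (10 - 20) = -438 - 1*(-10) = -438 + 10 = -428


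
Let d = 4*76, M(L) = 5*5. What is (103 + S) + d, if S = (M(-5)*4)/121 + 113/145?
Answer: 7168988/17545 ≈ 408.61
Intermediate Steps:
M(L) = 25
d = 304
S = 28173/17545 (S = (25*4)/121 + 113/145 = 100*(1/121) + 113*(1/145) = 100/121 + 113/145 = 28173/17545 ≈ 1.6058)
(103 + S) + d = (103 + 28173/17545) + 304 = 1835308/17545 + 304 = 7168988/17545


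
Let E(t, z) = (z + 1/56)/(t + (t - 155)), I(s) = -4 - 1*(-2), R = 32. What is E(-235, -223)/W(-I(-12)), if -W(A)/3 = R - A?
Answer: -12487/3150000 ≈ -0.0039641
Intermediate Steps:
I(s) = -2 (I(s) = -4 + 2 = -2)
W(A) = -96 + 3*A (W(A) = -3*(32 - A) = -96 + 3*A)
E(t, z) = (1/56 + z)/(-155 + 2*t) (E(t, z) = (z + 1/56)/(t + (-155 + t)) = (1/56 + z)/(-155 + 2*t))
E(-235, -223)/W(-I(-12)) = ((1 + 56*(-223))/(56*(-155 + 2*(-235))))/(-96 + 3*(-1*(-2))) = ((1 - 12488)/(56*(-155 - 470)))/(-96 + 3*2) = ((1/56)*(-12487)/(-625))/(-96 + 6) = ((1/56)*(-1/625)*(-12487))/(-90) = (12487/35000)*(-1/90) = -12487/3150000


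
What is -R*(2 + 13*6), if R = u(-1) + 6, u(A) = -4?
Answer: -160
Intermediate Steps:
R = 2 (R = -4 + 6 = 2)
-R*(2 + 13*6) = -2*(2 + 13*6) = -2*(2 + 78) = -2*80 = -1*160 = -160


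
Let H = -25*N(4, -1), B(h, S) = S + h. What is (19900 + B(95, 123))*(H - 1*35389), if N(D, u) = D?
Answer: -713967702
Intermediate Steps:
H = -100 (H = -25*4 = -100)
(19900 + B(95, 123))*(H - 1*35389) = (19900 + (123 + 95))*(-100 - 1*35389) = (19900 + 218)*(-100 - 35389) = 20118*(-35489) = -713967702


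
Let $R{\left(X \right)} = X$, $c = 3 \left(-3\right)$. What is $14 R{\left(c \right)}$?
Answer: $-126$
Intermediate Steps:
$c = -9$
$14 R{\left(c \right)} = 14 \left(-9\right) = -126$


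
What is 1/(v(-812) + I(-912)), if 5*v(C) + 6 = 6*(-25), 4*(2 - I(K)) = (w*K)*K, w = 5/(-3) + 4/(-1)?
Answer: 5/5891374 ≈ 8.4870e-7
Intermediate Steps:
w = -17/3 (w = 5*(-⅓) + 4*(-1) = -5/3 - 4 = -17/3 ≈ -5.6667)
I(K) = 2 + 17*K²/12 (I(K) = 2 - (-17*K/3)*K/4 = 2 - (-17)*K²/12 = 2 + 17*K²/12)
v(C) = -156/5 (v(C) = -6/5 + (6*(-25))/5 = -6/5 + (⅕)*(-150) = -6/5 - 30 = -156/5)
1/(v(-812) + I(-912)) = 1/(-156/5 + (2 + (17/12)*(-912)²)) = 1/(-156/5 + (2 + (17/12)*831744)) = 1/(-156/5 + (2 + 1178304)) = 1/(-156/5 + 1178306) = 1/(5891374/5) = 5/5891374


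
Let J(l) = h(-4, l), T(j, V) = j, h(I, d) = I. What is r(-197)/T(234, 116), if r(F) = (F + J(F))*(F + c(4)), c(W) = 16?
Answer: 12127/78 ≈ 155.47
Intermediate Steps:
J(l) = -4
r(F) = (-4 + F)*(16 + F) (r(F) = (F - 4)*(F + 16) = (-4 + F)*(16 + F))
r(-197)/T(234, 116) = (-64 + (-197)² + 12*(-197))/234 = (-64 + 38809 - 2364)*(1/234) = 36381*(1/234) = 12127/78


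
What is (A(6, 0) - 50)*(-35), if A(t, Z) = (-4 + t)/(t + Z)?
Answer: 5215/3 ≈ 1738.3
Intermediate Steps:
A(t, Z) = (-4 + t)/(Z + t)
(A(6, 0) - 50)*(-35) = ((-4 + 6)/(0 + 6) - 50)*(-35) = (2/6 - 50)*(-35) = ((⅙)*2 - 50)*(-35) = (⅓ - 50)*(-35) = -149/3*(-35) = 5215/3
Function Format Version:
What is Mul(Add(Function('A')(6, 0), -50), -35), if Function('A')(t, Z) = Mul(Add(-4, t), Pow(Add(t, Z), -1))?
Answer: Rational(5215, 3) ≈ 1738.3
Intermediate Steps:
Function('A')(t, Z) = Mul(Pow(Add(Z, t), -1), Add(-4, t)) (Function('A')(t, Z) = Mul(Add(-4, t), Pow(Add(Z, t), -1)) = Mul(Pow(Add(Z, t), -1), Add(-4, t)))
Mul(Add(Function('A')(6, 0), -50), -35) = Mul(Add(Mul(Pow(Add(0, 6), -1), Add(-4, 6)), -50), -35) = Mul(Add(Mul(Pow(6, -1), 2), -50), -35) = Mul(Add(Mul(Rational(1, 6), 2), -50), -35) = Mul(Add(Rational(1, 3), -50), -35) = Mul(Rational(-149, 3), -35) = Rational(5215, 3)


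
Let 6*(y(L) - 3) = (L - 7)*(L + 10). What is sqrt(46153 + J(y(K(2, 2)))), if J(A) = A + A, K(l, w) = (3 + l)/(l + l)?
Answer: sqrt(738199)/4 ≈ 214.80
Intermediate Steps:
K(l, w) = (3 + l)/(2*l) (K(l, w) = (3 + l)/((2*l)) = (3 + l)*(1/(2*l)) = (3 + l)/(2*l))
y(L) = 3 + (-7 + L)*(10 + L)/6 (y(L) = 3 + ((L - 7)*(L + 10))/6 = 3 + ((-7 + L)*(10 + L))/6 = 3 + (-7 + L)*(10 + L)/6)
J(A) = 2*A
sqrt(46153 + J(y(K(2, 2)))) = sqrt(46153 + 2*(-26/3 + ((1/2)*(3 + 2)/2)/2 + ((1/2)*(3 + 2)/2)**2/6)) = sqrt(46153 + 2*(-26/3 + ((1/2)*(1/2)*5)/2 + ((1/2)*(1/2)*5)**2/6)) = sqrt(46153 + 2*(-26/3 + (1/2)*(5/4) + (5/4)**2/6)) = sqrt(46153 + 2*(-26/3 + 5/8 + (1/6)*(25/16))) = sqrt(46153 + 2*(-26/3 + 5/8 + 25/96)) = sqrt(46153 + 2*(-249/32)) = sqrt(46153 - 249/16) = sqrt(738199/16) = sqrt(738199)/4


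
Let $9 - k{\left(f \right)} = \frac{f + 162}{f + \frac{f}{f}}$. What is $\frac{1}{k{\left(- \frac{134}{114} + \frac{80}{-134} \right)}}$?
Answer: $\frac{2950}{638459} \approx 0.0046205$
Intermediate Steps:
$k{\left(f \right)} = 9 - \frac{162 + f}{1 + f}$ ($k{\left(f \right)} = 9 - \frac{f + 162}{f + \frac{f}{f}} = 9 - \frac{162 + f}{f + 1} = 9 - \frac{162 + f}{1 + f}$)
$\frac{1}{k{\left(- \frac{134}{114} + \frac{80}{-134} \right)}} = \frac{1}{\frac{1}{1 + \left(- \frac{134}{114} + \frac{80}{-134}\right)} \left(-153 + 8 \left(- \frac{134}{114} + \frac{80}{-134}\right)\right)} = \frac{1}{\frac{1}{1 + \left(\left(-134\right) \frac{1}{114} + 80 \left(- \frac{1}{134}\right)\right)} \left(-153 + 8 \left(\left(-134\right) \frac{1}{114} + 80 \left(- \frac{1}{134}\right)\right)\right)} = \frac{1}{\frac{1}{1 - \frac{6769}{3819}} \left(-153 + 8 \left(- \frac{67}{57} - \frac{40}{67}\right)\right)} = \frac{1}{\frac{1}{1 - \frac{6769}{3819}} \left(-153 + 8 \left(- \frac{6769}{3819}\right)\right)} = \frac{1}{\frac{1}{- \frac{2950}{3819}} \left(-153 - \frac{54152}{3819}\right)} = \frac{1}{\left(- \frac{3819}{2950}\right) \left(- \frac{638459}{3819}\right)} = \frac{1}{\frac{638459}{2950}} = \frac{2950}{638459}$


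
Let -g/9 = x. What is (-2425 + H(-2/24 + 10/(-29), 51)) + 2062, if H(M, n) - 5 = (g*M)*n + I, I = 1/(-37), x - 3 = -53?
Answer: -21855551/2146 ≈ -10184.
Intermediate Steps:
x = -50 (x = 3 - 53 = -50)
g = 450 (g = -9*(-50) = 450)
I = -1/37 ≈ -0.027027
H(M, n) = 184/37 + 450*M*n (H(M, n) = 5 + ((450*M)*n - 1/37) = 5 + (450*M*n - 1/37) = 5 + (-1/37 + 450*M*n) = 184/37 + 450*M*n)
(-2425 + H(-2/24 + 10/(-29), 51)) + 2062 = (-2425 + (184/37 + 450*(-2/24 + 10/(-29))*51)) + 2062 = (-2425 + (184/37 + 450*(-2*1/24 + 10*(-1/29))*51)) + 2062 = (-2425 + (184/37 + 450*(-1/12 - 10/29)*51)) + 2062 = (-2425 + (184/37 + 450*(-149/348)*51)) + 2062 = (-2425 + (184/37 - 569925/58)) + 2062 = (-2425 - 21076553/2146) + 2062 = -26280603/2146 + 2062 = -21855551/2146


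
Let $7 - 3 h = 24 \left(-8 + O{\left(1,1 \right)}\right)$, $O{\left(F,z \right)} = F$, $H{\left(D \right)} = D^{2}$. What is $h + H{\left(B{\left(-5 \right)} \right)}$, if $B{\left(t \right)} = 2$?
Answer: $\frac{187}{3} \approx 62.333$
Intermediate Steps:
$h = \frac{175}{3}$ ($h = \frac{7}{3} - \frac{24 \left(-8 + 1\right)}{3} = \frac{7}{3} - \frac{24 \left(-7\right)}{3} = \frac{7}{3} - -56 = \frac{7}{3} + 56 = \frac{175}{3} \approx 58.333$)
$h + H{\left(B{\left(-5 \right)} \right)} = \frac{175}{3} + 2^{2} = \frac{175}{3} + 4 = \frac{187}{3}$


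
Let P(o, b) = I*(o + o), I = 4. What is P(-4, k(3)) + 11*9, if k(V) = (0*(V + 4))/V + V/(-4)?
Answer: 67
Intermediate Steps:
k(V) = -V/4 (k(V) = (0*(4 + V))/V + V*(-¼) = 0/V - V/4 = 0 - V/4 = -V/4)
P(o, b) = 8*o (P(o, b) = 4*(o + o) = 4*(2*o) = 8*o)
P(-4, k(3)) + 11*9 = 8*(-4) + 11*9 = -32 + 99 = 67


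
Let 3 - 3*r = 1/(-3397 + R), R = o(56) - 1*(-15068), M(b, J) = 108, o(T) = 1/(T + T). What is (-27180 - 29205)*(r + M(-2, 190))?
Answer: -8033714482605/1307153 ≈ -6.1460e+6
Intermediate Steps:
o(T) = 1/(2*T)
R = 1687617/112 (R = (1/2)/56 - 1*(-15068) = (1/2)*(1/56) + 15068 = 1/112 + 15068 = 1687617/112 ≈ 15068.)
r = 3921347/3921459 (r = 1 - 1/(3*(-3397 + 1687617/112)) = 1 - 1/(3*1307153/112) = 1 - 1/3*112/1307153 = 1 - 112/3921459 = 3921347/3921459 ≈ 0.99997)
(-27180 - 29205)*(r + M(-2, 190)) = (-27180 - 29205)*(3921347/3921459 + 108) = -56385*427438919/3921459 = -8033714482605/1307153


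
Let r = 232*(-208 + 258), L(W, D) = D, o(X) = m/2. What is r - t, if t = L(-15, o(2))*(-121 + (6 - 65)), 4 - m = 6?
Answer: 11420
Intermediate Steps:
m = -2 (m = 4 - 1*6 = 4 - 6 = -2)
o(X) = -1 (o(X) = -2/2 = -2*½ = -1)
t = 180 (t = -(-121 + (6 - 65)) = -(-121 - 59) = -1*(-180) = 180)
r = 11600 (r = 232*50 = 11600)
r - t = 11600 - 1*180 = 11600 - 180 = 11420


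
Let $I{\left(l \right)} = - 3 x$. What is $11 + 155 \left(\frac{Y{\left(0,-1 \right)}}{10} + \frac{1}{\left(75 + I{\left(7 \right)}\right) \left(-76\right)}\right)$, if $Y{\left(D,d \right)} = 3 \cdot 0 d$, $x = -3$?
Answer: $\frac{70069}{6384} \approx 10.976$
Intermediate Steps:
$I{\left(l \right)} = 9$ ($I{\left(l \right)} = \left(-3\right) \left(-3\right) = 9$)
$Y{\left(D,d \right)} = 0$ ($Y{\left(D,d \right)} = 0 d = 0$)
$11 + 155 \left(\frac{Y{\left(0,-1 \right)}}{10} + \frac{1}{\left(75 + I{\left(7 \right)}\right) \left(-76\right)}\right) = 11 + 155 \left(\frac{0}{10} + \frac{1}{\left(75 + 9\right) \left(-76\right)}\right) = 11 + 155 \left(0 \cdot \frac{1}{10} + \frac{1}{84} \left(- \frac{1}{76}\right)\right) = 11 + 155 \left(0 + \frac{1}{84} \left(- \frac{1}{76}\right)\right) = 11 + 155 \left(0 - \frac{1}{6384}\right) = 11 + 155 \left(- \frac{1}{6384}\right) = 11 - \frac{155}{6384} = \frac{70069}{6384}$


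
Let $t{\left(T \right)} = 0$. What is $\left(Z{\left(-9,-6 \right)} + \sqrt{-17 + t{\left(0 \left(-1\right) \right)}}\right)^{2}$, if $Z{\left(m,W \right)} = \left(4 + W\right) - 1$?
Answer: $\left(-3 + i \sqrt{17}\right)^{2} \approx -8.0 - 24.739 i$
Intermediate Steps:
$Z{\left(m,W \right)} = 3 + W$
$\left(Z{\left(-9,-6 \right)} + \sqrt{-17 + t{\left(0 \left(-1\right) \right)}}\right)^{2} = \left(\left(3 - 6\right) + \sqrt{-17 + 0}\right)^{2} = \left(-3 + \sqrt{-17}\right)^{2} = \left(-3 + i \sqrt{17}\right)^{2}$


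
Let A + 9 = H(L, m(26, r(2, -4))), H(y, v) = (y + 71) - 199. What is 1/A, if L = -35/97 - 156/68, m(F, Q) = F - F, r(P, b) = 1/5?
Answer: -1649/230291 ≈ -0.0071605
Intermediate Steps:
r(P, b) = ⅕
m(F, Q) = 0
L = -4378/1649 (L = -35*1/97 - 156*1/68 = -35/97 - 39/17 = -4378/1649 ≈ -2.6549)
H(y, v) = -128 + y (H(y, v) = (71 + y) - 199 = -128 + y)
A = -230291/1649 (A = -9 + (-128 - 4378/1649) = -9 - 215450/1649 = -230291/1649 ≈ -139.66)
1/A = 1/(-230291/1649) = -1649/230291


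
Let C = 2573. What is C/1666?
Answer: 2573/1666 ≈ 1.5444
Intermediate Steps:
C/1666 = 2573/1666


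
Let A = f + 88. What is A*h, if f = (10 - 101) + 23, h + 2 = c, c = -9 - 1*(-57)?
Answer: 920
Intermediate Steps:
c = 48 (c = -9 + 57 = 48)
h = 46 (h = -2 + 48 = 46)
f = -68 (f = -91 + 23 = -68)
A = 20 (A = -68 + 88 = 20)
A*h = 20*46 = 920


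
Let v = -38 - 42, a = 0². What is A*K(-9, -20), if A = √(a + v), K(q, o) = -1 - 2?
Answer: -12*I*√5 ≈ -26.833*I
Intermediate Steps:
K(q, o) = -3
a = 0
v = -80
A = 4*I*√5 (A = √(0 - 80) = √(-80) = 4*I*√5 ≈ 8.9443*I)
A*K(-9, -20) = (4*I*√5)*(-3) = -12*I*√5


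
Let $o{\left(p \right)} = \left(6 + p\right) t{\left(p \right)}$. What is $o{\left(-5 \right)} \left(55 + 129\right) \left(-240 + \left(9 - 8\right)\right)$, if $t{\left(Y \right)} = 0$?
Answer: $0$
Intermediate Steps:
$o{\left(p \right)} = 0$ ($o{\left(p \right)} = \left(6 + p\right) 0 = 0$)
$o{\left(-5 \right)} \left(55 + 129\right) \left(-240 + \left(9 - 8\right)\right) = 0 \left(55 + 129\right) \left(-240 + \left(9 - 8\right)\right) = 0 \cdot 184 \left(-240 + \left(9 - 8\right)\right) = 0 \cdot 184 \left(-240 + 1\right) = 0 \cdot 184 \left(-239\right) = 0 \left(-43976\right) = 0$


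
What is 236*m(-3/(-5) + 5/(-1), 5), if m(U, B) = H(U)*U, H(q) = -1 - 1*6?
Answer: 36344/5 ≈ 7268.8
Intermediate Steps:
H(q) = -7 (H(q) = -1 - 6 = -7)
m(U, B) = -7*U
236*m(-3/(-5) + 5/(-1), 5) = 236*(-7*(-3/(-5) + 5/(-1))) = 236*(-7*(-3*(-⅕) + 5*(-1))) = 236*(-7*(⅗ - 5)) = 236*(-7*(-22/5)) = 236*(154/5) = 36344/5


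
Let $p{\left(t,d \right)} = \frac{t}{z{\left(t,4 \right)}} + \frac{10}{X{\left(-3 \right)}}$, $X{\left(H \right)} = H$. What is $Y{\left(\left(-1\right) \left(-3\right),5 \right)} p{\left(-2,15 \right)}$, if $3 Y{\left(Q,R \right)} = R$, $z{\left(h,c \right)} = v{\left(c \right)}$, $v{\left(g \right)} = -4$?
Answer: $- \frac{85}{18} \approx -4.7222$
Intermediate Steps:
$z{\left(h,c \right)} = -4$
$p{\left(t,d \right)} = - \frac{10}{3} - \frac{t}{4}$ ($p{\left(t,d \right)} = \frac{t}{-4} + \frac{10}{-3} = t \left(- \frac{1}{4}\right) + 10 \left(- \frac{1}{3}\right) = - \frac{t}{4} - \frac{10}{3} = - \frac{10}{3} - \frac{t}{4}$)
$Y{\left(Q,R \right)} = \frac{R}{3}$
$Y{\left(\left(-1\right) \left(-3\right),5 \right)} p{\left(-2,15 \right)} = \frac{1}{3} \cdot 5 \left(- \frac{10}{3} - - \frac{1}{2}\right) = \frac{5 \left(- \frac{10}{3} + \frac{1}{2}\right)}{3} = \frac{5}{3} \left(- \frac{17}{6}\right) = - \frac{85}{18}$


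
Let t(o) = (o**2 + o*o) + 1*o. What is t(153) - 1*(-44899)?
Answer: 91870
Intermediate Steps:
t(o) = o + 2*o**2 (t(o) = (o**2 + o**2) + o = 2*o**2 + o = o + 2*o**2)
t(153) - 1*(-44899) = 153*(1 + 2*153) - 1*(-44899) = 153*(1 + 306) + 44899 = 153*307 + 44899 = 46971 + 44899 = 91870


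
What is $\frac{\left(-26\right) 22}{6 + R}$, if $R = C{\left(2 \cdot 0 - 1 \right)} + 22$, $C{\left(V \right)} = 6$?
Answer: $- \frac{286}{17} \approx -16.824$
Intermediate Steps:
$R = 28$ ($R = 6 + 22 = 28$)
$\frac{\left(-26\right) 22}{6 + R} = \frac{\left(-26\right) 22}{6 + 28} = - \frac{572}{34} = \left(-572\right) \frac{1}{34} = - \frac{286}{17}$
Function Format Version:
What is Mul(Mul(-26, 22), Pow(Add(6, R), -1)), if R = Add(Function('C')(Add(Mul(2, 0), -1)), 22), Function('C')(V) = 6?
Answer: Rational(-286, 17) ≈ -16.824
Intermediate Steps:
R = 28 (R = Add(6, 22) = 28)
Mul(Mul(-26, 22), Pow(Add(6, R), -1)) = Mul(Mul(-26, 22), Pow(Add(6, 28), -1)) = Mul(-572, Pow(34, -1)) = Mul(-572, Rational(1, 34)) = Rational(-286, 17)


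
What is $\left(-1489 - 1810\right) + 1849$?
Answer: $-1450$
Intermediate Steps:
$\left(-1489 - 1810\right) + 1849 = -3299 + 1849 = -1450$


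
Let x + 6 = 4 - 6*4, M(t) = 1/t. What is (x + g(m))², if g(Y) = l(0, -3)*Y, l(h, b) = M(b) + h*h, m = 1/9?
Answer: 494209/729 ≈ 677.93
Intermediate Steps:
m = ⅑ ≈ 0.11111
l(h, b) = 1/b + h² (l(h, b) = 1/b + h*h = 1/b + h²)
x = -26 (x = -6 + (4 - 6*4) = -6 + (4 - 24) = -6 - 20 = -26)
g(Y) = -Y/3 (g(Y) = (1/(-3) + 0²)*Y = (-⅓ + 0)*Y = -Y/3)
(x + g(m))² = (-26 - ⅓*⅑)² = (-26 - 1/27)² = (-703/27)² = 494209/729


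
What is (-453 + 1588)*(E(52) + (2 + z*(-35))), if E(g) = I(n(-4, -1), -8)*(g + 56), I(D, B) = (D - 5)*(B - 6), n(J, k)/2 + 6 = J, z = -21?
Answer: 43739495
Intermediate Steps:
n(J, k) = -12 + 2*J
I(D, B) = (-6 + B)*(-5 + D) (I(D, B) = (-5 + D)*(-6 + B) = (-6 + B)*(-5 + D))
E(g) = 19600 + 350*g (E(g) = (30 - 6*(-12 + 2*(-4)) - 5*(-8) - 8*(-12 + 2*(-4)))*(g + 56) = (30 - 6*(-12 - 8) + 40 - 8*(-12 - 8))*(56 + g) = (30 - 6*(-20) + 40 - 8*(-20))*(56 + g) = (30 + 120 + 40 + 160)*(56 + g) = 350*(56 + g) = 19600 + 350*g)
(-453 + 1588)*(E(52) + (2 + z*(-35))) = (-453 + 1588)*((19600 + 350*52) + (2 - 21*(-35))) = 1135*((19600 + 18200) + (2 + 735)) = 1135*(37800 + 737) = 1135*38537 = 43739495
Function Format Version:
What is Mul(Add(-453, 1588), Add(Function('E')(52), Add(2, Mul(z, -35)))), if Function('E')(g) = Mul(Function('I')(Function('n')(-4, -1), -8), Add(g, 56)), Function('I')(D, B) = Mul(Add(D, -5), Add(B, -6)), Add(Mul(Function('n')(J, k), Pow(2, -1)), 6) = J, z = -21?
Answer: 43739495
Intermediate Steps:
Function('n')(J, k) = Add(-12, Mul(2, J))
Function('I')(D, B) = Mul(Add(-6, B), Add(-5, D)) (Function('I')(D, B) = Mul(Add(-5, D), Add(-6, B)) = Mul(Add(-6, B), Add(-5, D)))
Function('E')(g) = Add(19600, Mul(350, g)) (Function('E')(g) = Mul(Add(30, Mul(-6, Add(-12, Mul(2, -4))), Mul(-5, -8), Mul(-8, Add(-12, Mul(2, -4)))), Add(g, 56)) = Mul(Add(30, Mul(-6, Add(-12, -8)), 40, Mul(-8, Add(-12, -8))), Add(56, g)) = Mul(Add(30, Mul(-6, -20), 40, Mul(-8, -20)), Add(56, g)) = Mul(Add(30, 120, 40, 160), Add(56, g)) = Mul(350, Add(56, g)) = Add(19600, Mul(350, g)))
Mul(Add(-453, 1588), Add(Function('E')(52), Add(2, Mul(z, -35)))) = Mul(Add(-453, 1588), Add(Add(19600, Mul(350, 52)), Add(2, Mul(-21, -35)))) = Mul(1135, Add(Add(19600, 18200), Add(2, 735))) = Mul(1135, Add(37800, 737)) = Mul(1135, 38537) = 43739495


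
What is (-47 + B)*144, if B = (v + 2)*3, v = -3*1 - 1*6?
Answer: -9792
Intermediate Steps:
v = -9 (v = -3 - 6 = -9)
B = -21 (B = (-9 + 2)*3 = -7*3 = -21)
(-47 + B)*144 = (-47 - 21)*144 = -68*144 = -9792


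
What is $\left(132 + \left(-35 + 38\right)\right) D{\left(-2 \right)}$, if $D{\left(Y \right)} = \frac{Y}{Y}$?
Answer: $135$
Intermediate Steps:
$D{\left(Y \right)} = 1$
$\left(132 + \left(-35 + 38\right)\right) D{\left(-2 \right)} = \left(132 + \left(-35 + 38\right)\right) 1 = \left(132 + 3\right) 1 = 135 \cdot 1 = 135$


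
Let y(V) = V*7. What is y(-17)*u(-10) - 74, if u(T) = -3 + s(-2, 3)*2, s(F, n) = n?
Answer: -431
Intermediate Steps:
y(V) = 7*V
u(T) = 3 (u(T) = -3 + 3*2 = -3 + 6 = 3)
y(-17)*u(-10) - 74 = (7*(-17))*3 - 74 = -119*3 - 74 = -357 - 74 = -431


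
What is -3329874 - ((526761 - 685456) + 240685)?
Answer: -3411864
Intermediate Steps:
-3329874 - ((526761 - 685456) + 240685) = -3329874 - (-158695 + 240685) = -3329874 - 1*81990 = -3329874 - 81990 = -3411864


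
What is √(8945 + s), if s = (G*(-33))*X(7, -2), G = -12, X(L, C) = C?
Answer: √8153 ≈ 90.294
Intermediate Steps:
s = -792 (s = -12*(-33)*(-2) = 396*(-2) = -792)
√(8945 + s) = √(8945 - 792) = √8153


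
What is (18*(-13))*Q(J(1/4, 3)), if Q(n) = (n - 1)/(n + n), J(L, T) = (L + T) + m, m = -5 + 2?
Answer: 351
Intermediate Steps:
m = -3
J(L, T) = -3 + L + T (J(L, T) = (L + T) - 3 = -3 + L + T)
Q(n) = (-1 + n)/(2*n) (Q(n) = (-1 + n)/((2*n)) = (-1 + n)*(1/(2*n)) = (-1 + n)/(2*n))
(18*(-13))*Q(J(1/4, 3)) = (18*(-13))*((-1 + (-3 + 1/4 + 3))/(2*(-3 + 1/4 + 3))) = -117*(-1 + (-3 + ¼ + 3))/(-3 + ¼ + 3) = -117*(-1 + ¼)/¼ = -117*4*(-3)/4 = -234*(-3/2) = 351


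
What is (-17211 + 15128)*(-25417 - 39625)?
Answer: 135482486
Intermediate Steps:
(-17211 + 15128)*(-25417 - 39625) = -2083*(-65042) = 135482486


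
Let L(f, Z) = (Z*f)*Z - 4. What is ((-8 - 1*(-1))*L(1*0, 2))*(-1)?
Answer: -28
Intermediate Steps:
L(f, Z) = -4 + f*Z² (L(f, Z) = f*Z² - 4 = -4 + f*Z²)
((-8 - 1*(-1))*L(1*0, 2))*(-1) = ((-8 - 1*(-1))*(-4 + (1*0)*2²))*(-1) = ((-8 + 1)*(-4 + 0*4))*(-1) = -7*(-4 + 0)*(-1) = -7*(-4)*(-1) = 28*(-1) = -28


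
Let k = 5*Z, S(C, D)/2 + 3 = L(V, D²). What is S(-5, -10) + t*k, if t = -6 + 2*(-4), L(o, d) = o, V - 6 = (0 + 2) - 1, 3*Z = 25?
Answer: -1726/3 ≈ -575.33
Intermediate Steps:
Z = 25/3 (Z = (⅓)*25 = 25/3 ≈ 8.3333)
V = 7 (V = 6 + ((0 + 2) - 1) = 6 + (2 - 1) = 6 + 1 = 7)
S(C, D) = 8 (S(C, D) = -6 + 2*7 = -6 + 14 = 8)
t = -14 (t = -6 - 8 = -14)
k = 125/3 (k = 5*(25/3) = 125/3 ≈ 41.667)
S(-5, -10) + t*k = 8 - 14*125/3 = 8 - 1750/3 = -1726/3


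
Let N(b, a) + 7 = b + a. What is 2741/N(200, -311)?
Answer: -2741/118 ≈ -23.229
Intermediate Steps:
N(b, a) = -7 + a + b (N(b, a) = -7 + (b + a) = -7 + (a + b) = -7 + a + b)
2741/N(200, -311) = 2741/(-7 - 311 + 200) = 2741/(-118) = 2741*(-1/118) = -2741/118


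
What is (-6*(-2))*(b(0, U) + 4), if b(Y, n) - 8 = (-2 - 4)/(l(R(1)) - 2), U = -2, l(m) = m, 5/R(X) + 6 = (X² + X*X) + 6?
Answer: 0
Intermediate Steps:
R(X) = 5/(2*X²) (R(X) = 5/(-6 + ((X² + X*X) + 6)) = 5/(-6 + ((X² + X²) + 6)) = 5/(-6 + (2*X² + 6)) = 5/(-6 + (6 + 2*X²)) = 5/((2*X²)) = 5*(1/(2*X²)) = 5/(2*X²))
b(Y, n) = -4 (b(Y, n) = 8 + (-2 - 4)/((5/2)/1² - 2) = 8 - 6/((5/2)*1 - 2) = 8 - 6/(5/2 - 2) = 8 - 6/½ = 8 - 6*2 = 8 - 12 = -4)
(-6*(-2))*(b(0, U) + 4) = (-6*(-2))*(-4 + 4) = 12*0 = 0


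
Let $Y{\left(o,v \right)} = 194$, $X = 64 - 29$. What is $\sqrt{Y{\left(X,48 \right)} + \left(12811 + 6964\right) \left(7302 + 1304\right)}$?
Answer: $6 \sqrt{4727329} \approx 13045.0$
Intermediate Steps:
$X = 35$ ($X = 64 - 29 = 35$)
$\sqrt{Y{\left(X,48 \right)} + \left(12811 + 6964\right) \left(7302 + 1304\right)} = \sqrt{194 + \left(12811 + 6964\right) \left(7302 + 1304\right)} = \sqrt{194 + 19775 \cdot 8606} = \sqrt{194 + 170183650} = \sqrt{170183844} = 6 \sqrt{4727329}$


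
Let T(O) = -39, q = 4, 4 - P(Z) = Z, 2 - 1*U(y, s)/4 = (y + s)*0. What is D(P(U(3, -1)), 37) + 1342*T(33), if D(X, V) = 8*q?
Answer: -52306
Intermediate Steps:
U(y, s) = 8 (U(y, s) = 8 - 4*(y + s)*0 = 8 - 4*(s + y)*0 = 8 - 4*0 = 8 + 0 = 8)
P(Z) = 4 - Z
D(X, V) = 32 (D(X, V) = 8*4 = 32)
D(P(U(3, -1)), 37) + 1342*T(33) = 32 + 1342*(-39) = 32 - 52338 = -52306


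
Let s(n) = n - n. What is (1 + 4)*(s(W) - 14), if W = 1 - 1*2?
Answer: -70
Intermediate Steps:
W = -1 (W = 1 - 2 = -1)
s(n) = 0
(1 + 4)*(s(W) - 14) = (1 + 4)*(0 - 14) = 5*(-14) = -70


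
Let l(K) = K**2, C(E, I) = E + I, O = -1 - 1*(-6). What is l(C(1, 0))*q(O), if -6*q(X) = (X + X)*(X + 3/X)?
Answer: -28/3 ≈ -9.3333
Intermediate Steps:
O = 5 (O = -1 + 6 = 5)
q(X) = -X*(X + 3/X)/3 (q(X) = -(X + X)*(X + 3/X)/6 = -2*X*(X + 3/X)/6 = -X*(X + 3/X)/3)
l(C(1, 0))*q(O) = (1 + 0)**2*(-1 - 1/3*5**2) = 1**2*(-1 - 1/3*25) = 1*(-1 - 25/3) = 1*(-28/3) = -28/3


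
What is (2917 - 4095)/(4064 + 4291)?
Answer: -1178/8355 ≈ -0.14099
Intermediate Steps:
(2917 - 4095)/(4064 + 4291) = -1178/8355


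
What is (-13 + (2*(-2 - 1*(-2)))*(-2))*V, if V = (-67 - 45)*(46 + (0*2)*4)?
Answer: 66976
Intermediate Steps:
V = -5152 (V = -112*(46 + 0*4) = -112*(46 + 0) = -112*46 = -5152)
(-13 + (2*(-2 - 1*(-2)))*(-2))*V = (-13 + (2*(-2 - 1*(-2)))*(-2))*(-5152) = (-13 + (2*(-2 + 2))*(-2))*(-5152) = (-13 + (2*0)*(-2))*(-5152) = (-13 + 0*(-2))*(-5152) = (-13 + 0)*(-5152) = -13*(-5152) = 66976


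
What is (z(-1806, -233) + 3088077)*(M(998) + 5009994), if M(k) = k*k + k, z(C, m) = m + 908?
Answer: 18554120908992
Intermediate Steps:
z(C, m) = 908 + m
M(k) = k + k² (M(k) = k² + k = k + k²)
(z(-1806, -233) + 3088077)*(M(998) + 5009994) = ((908 - 233) + 3088077)*(998*(1 + 998) + 5009994) = (675 + 3088077)*(998*999 + 5009994) = 3088752*(997002 + 5009994) = 3088752*6006996 = 18554120908992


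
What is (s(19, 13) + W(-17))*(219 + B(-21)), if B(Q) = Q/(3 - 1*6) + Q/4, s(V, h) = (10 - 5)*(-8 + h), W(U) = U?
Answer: 1766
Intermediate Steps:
s(V, h) = -40 + 5*h (s(V, h) = 5*(-8 + h) = -40 + 5*h)
B(Q) = -Q/12 (B(Q) = Q/(3 - 6) + Q*(1/4) = Q/(-3) + Q/4 = Q*(-1/3) + Q/4 = -Q/3 + Q/4 = -Q/12)
(s(19, 13) + W(-17))*(219 + B(-21)) = ((-40 + 5*13) - 17)*(219 - 1/12*(-21)) = ((-40 + 65) - 17)*(219 + 7/4) = (25 - 17)*(883/4) = 8*(883/4) = 1766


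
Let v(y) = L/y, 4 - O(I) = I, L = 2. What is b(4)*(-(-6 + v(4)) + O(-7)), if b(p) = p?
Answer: 66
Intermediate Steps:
O(I) = 4 - I
v(y) = 2/y
b(4)*(-(-6 + v(4)) + O(-7)) = 4*(-(-6 + 2/4) + (4 - 1*(-7))) = 4*(-(-6 + 2*(¼)) + (4 + 7)) = 4*(-(-6 + ½) + 11) = 4*(-1*(-11/2) + 11) = 4*(11/2 + 11) = 4*(33/2) = 66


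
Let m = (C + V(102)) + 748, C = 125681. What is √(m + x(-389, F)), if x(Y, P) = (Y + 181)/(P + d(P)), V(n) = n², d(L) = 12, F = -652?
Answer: √54733330/20 ≈ 369.91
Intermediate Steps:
x(Y, P) = (181 + Y)/(12 + P) (x(Y, P) = (Y + 181)/(P + 12) = (181 + Y)/(12 + P))
m = 136833 (m = (125681 + 102²) + 748 = (125681 + 10404) + 748 = 136085 + 748 = 136833)
√(m + x(-389, F)) = √(136833 + (181 - 389)/(12 - 652)) = √(136833 - 208/(-640)) = √(136833 - 1/640*(-208)) = √(136833 + 13/40) = √(5473333/40) = √54733330/20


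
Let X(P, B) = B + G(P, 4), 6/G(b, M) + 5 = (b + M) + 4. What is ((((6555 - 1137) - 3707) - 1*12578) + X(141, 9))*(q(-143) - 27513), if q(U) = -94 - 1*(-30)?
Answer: 7186318007/24 ≈ 2.9943e+8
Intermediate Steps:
q(U) = -64 (q(U) = -94 + 30 = -64)
G(b, M) = 6/(-1 + M + b) (G(b, M) = 6/(-5 + ((b + M) + 4)) = 6/(-5 + ((M + b) + 4)) = 6/(-5 + (4 + M + b)) = 6/(-1 + M + b))
X(P, B) = B + 6/(3 + P) (X(P, B) = B + 6/(-1 + 4 + P) = B + 6/(3 + P))
((((6555 - 1137) - 3707) - 1*12578) + X(141, 9))*(q(-143) - 27513) = ((((6555 - 1137) - 3707) - 1*12578) + (6 + 9*(3 + 141))/(3 + 141))*(-64 - 27513) = (((5418 - 3707) - 12578) + (6 + 9*144)/144)*(-27577) = ((1711 - 12578) + (6 + 1296)/144)*(-27577) = (-10867 + (1/144)*1302)*(-27577) = (-10867 + 217/24)*(-27577) = -260591/24*(-27577) = 7186318007/24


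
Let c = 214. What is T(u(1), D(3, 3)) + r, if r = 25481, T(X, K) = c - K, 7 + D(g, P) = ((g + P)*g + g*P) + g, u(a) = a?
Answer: 25672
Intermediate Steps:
D(g, P) = -7 + g + P*g + g*(P + g) (D(g, P) = -7 + (((g + P)*g + g*P) + g) = -7 + (((P + g)*g + P*g) + g) = -7 + ((g*(P + g) + P*g) + g) = -7 + ((P*g + g*(P + g)) + g) = -7 + (g + P*g + g*(P + g)) = -7 + g + P*g + g*(P + g))
T(X, K) = 214 - K
T(u(1), D(3, 3)) + r = (214 - (-7 + 3 + 3² + 2*3*3)) + 25481 = (214 - (-7 + 3 + 9 + 18)) + 25481 = (214 - 1*23) + 25481 = (214 - 23) + 25481 = 191 + 25481 = 25672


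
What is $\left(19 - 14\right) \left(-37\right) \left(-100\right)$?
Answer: $18500$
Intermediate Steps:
$\left(19 - 14\right) \left(-37\right) \left(-100\right) = 5 \left(-37\right) \left(-100\right) = \left(-185\right) \left(-100\right) = 18500$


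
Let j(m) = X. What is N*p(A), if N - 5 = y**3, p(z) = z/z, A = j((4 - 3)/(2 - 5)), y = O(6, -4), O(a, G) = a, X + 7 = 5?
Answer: 221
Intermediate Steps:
X = -2 (X = -7 + 5 = -2)
y = 6
j(m) = -2
A = -2
p(z) = 1
N = 221 (N = 5 + 6**3 = 5 + 216 = 221)
N*p(A) = 221*1 = 221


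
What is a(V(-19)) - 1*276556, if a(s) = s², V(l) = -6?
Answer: -276520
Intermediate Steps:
a(V(-19)) - 1*276556 = (-6)² - 1*276556 = 36 - 276556 = -276520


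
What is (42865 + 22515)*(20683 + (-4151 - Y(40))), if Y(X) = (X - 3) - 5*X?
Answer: 1091519100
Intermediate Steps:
Y(X) = -3 - 4*X (Y(X) = (-3 + X) - 5*X = -3 - 4*X)
(42865 + 22515)*(20683 + (-4151 - Y(40))) = (42865 + 22515)*(20683 + (-4151 - (-3 - 4*40))) = 65380*(20683 + (-4151 - (-3 - 160))) = 65380*(20683 + (-4151 - 1*(-163))) = 65380*(20683 + (-4151 + 163)) = 65380*(20683 - 3988) = 65380*16695 = 1091519100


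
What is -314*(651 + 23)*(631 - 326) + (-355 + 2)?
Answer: -64549333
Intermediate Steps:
-314*(651 + 23)*(631 - 326) + (-355 + 2) = -211636*305 - 353 = -314*205570 - 353 = -64548980 - 353 = -64549333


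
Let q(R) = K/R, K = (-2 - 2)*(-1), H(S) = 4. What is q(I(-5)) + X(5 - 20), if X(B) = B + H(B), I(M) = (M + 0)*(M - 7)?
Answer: -164/15 ≈ -10.933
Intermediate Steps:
I(M) = M*(-7 + M)
K = 4 (K = -4*(-1) = 4)
X(B) = 4 + B (X(B) = B + 4 = 4 + B)
q(R) = 4/R
q(I(-5)) + X(5 - 20) = 4/((-5*(-7 - 5))) + (4 + (5 - 20)) = 4/((-5*(-12))) + (4 - 15) = 4/60 - 11 = 4*(1/60) - 11 = 1/15 - 11 = -164/15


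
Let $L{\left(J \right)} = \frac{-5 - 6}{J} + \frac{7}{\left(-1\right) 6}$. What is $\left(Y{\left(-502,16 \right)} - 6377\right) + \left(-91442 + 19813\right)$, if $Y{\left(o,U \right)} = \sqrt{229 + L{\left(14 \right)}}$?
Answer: $-78006 + \frac{4 \sqrt{6258}}{21} \approx -77991.0$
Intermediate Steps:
$L{\left(J \right)} = - \frac{7}{6} - \frac{11}{J}$ ($L{\left(J \right)} = \frac{-5 - 6}{J} + \frac{7}{-6} = - \frac{11}{J} + 7 \left(- \frac{1}{6}\right) = - \frac{11}{J} - \frac{7}{6} = - \frac{7}{6} - \frac{11}{J}$)
$Y{\left(o,U \right)} = \frac{4 \sqrt{6258}}{21}$ ($Y{\left(o,U \right)} = \sqrt{229 - \left(\frac{7}{6} + \frac{11}{14}\right)} = \sqrt{229 - \frac{41}{21}} = \sqrt{\frac{4768}{21}} = \frac{4 \sqrt{6258}}{21}$)
$\left(Y{\left(-502,16 \right)} - 6377\right) + \left(-91442 + 19813\right) = \left(\frac{4 \sqrt{6258}}{21} - 6377\right) + \left(-91442 + 19813\right) = \left(-6377 + \frac{4 \sqrt{6258}}{21}\right) - 71629 = -78006 + \frac{4 \sqrt{6258}}{21}$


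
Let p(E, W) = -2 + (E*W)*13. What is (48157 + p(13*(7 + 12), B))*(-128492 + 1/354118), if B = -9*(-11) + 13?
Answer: -18554850879138285/354118 ≈ -5.2397e+10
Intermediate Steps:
B = 112 (B = 99 + 13 = 112)
p(E, W) = -2 + 13*E*W
(48157 + p(13*(7 + 12), B))*(-128492 + 1/354118) = (48157 + (-2 + 13*(13*(7 + 12))*112))*(-128492 + 1/354118) = (48157 + (-2 + 13*(13*19)*112))*(-128492 + 1/354118) = (48157 + (-2 + 13*247*112))*(-45501330055/354118) = (48157 + (-2 + 359632))*(-45501330055/354118) = (48157 + 359630)*(-45501330055/354118) = 407787*(-45501330055/354118) = -18554850879138285/354118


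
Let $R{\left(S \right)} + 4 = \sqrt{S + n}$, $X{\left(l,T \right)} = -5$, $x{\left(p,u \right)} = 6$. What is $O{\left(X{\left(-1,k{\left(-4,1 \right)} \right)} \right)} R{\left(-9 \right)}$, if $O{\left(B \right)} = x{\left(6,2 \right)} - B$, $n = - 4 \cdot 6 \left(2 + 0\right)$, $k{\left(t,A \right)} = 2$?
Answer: $-44 + 11 i \sqrt{57} \approx -44.0 + 83.048 i$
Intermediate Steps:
$n = -48$ ($n = - 4 \cdot 6 \cdot 2 = \left(-4\right) 12 = -48$)
$O{\left(B \right)} = 6 - B$
$R{\left(S \right)} = -4 + \sqrt{-48 + S}$ ($R{\left(S \right)} = -4 + \sqrt{S - 48} = -4 + \sqrt{-48 + S}$)
$O{\left(X{\left(-1,k{\left(-4,1 \right)} \right)} \right)} R{\left(-9 \right)} = \left(6 - -5\right) \left(-4 + \sqrt{-48 - 9}\right) = \left(6 + 5\right) \left(-4 + \sqrt{-57}\right) = 11 \left(-4 + i \sqrt{57}\right) = -44 + 11 i \sqrt{57}$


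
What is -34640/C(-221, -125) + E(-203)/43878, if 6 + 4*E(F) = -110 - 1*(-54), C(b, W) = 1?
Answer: -3039867871/87756 ≈ -34640.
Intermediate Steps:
E(F) = -31/2 (E(F) = -3/2 + (-110 - 1*(-54))/4 = -3/2 + (-110 + 54)/4 = -3/2 + (1/4)*(-56) = -3/2 - 14 = -31/2)
-34640/C(-221, -125) + E(-203)/43878 = -34640/1 - 31/2/43878 = -34640*1 - 31/2*1/43878 = -34640 - 31/87756 = -3039867871/87756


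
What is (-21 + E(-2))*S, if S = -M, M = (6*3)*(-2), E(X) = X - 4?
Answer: -972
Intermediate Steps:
E(X) = -4 + X
M = -36 (M = 18*(-2) = -36)
S = 36 (S = -1*(-36) = 36)
(-21 + E(-2))*S = (-21 + (-4 - 2))*36 = (-21 - 6)*36 = -27*36 = -972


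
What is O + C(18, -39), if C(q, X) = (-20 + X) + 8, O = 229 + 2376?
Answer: 2554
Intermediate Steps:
O = 2605
C(q, X) = -12 + X
O + C(18, -39) = 2605 + (-12 - 39) = 2605 - 51 = 2554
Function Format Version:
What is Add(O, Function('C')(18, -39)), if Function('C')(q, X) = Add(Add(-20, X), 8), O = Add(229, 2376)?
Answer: 2554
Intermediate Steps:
O = 2605
Function('C')(q, X) = Add(-12, X)
Add(O, Function('C')(18, -39)) = Add(2605, Add(-12, -39)) = Add(2605, -51) = 2554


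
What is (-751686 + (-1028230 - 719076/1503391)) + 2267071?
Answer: 732383723529/1503391 ≈ 4.8715e+5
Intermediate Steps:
(-751686 + (-1028230 - 719076/1503391)) + 2267071 = (-751686 - 1545832447006/1503391) + 2267071 = -2675910414232/1503391 + 2267071 = 732383723529/1503391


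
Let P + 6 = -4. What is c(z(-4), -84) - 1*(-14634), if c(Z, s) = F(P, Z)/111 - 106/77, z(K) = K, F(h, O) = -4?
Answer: 125064724/8547 ≈ 14633.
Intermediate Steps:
P = -10 (P = -6 - 4 = -10)
c(Z, s) = -12074/8547 (c(Z, s) = -4/111 - 106/77 = -12074/8547)
c(z(-4), -84) - 1*(-14634) = -12074/8547 - 1*(-14634) = -12074/8547 + 14634 = 125064724/8547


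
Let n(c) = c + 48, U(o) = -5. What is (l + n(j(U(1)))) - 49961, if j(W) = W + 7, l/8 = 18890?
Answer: 101209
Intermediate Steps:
l = 151120 (l = 8*18890 = 151120)
j(W) = 7 + W
n(c) = 48 + c
(l + n(j(U(1)))) - 49961 = (151120 + (48 + (7 - 5))) - 49961 = (151120 + (48 + 2)) - 49961 = (151120 + 50) - 49961 = 151170 - 49961 = 101209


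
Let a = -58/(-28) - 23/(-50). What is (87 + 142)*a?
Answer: 101447/175 ≈ 579.70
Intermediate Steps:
a = 443/175 (a = -58*(-1/28) - 23*(-1/50) = 29/14 + 23/50 = 443/175 ≈ 2.5314)
(87 + 142)*a = (87 + 142)*(443/175) = 229*(443/175) = 101447/175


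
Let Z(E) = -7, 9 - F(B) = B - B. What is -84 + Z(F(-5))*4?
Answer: -112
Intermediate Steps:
F(B) = 9 (F(B) = 9 - (B - B) = 9 - 1*0 = 9 + 0 = 9)
-84 + Z(F(-5))*4 = -84 - 7*4 = -84 - 28 = -112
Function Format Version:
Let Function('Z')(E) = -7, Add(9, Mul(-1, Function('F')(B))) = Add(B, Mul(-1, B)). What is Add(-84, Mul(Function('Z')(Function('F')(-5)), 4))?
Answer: -112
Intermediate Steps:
Function('F')(B) = 9 (Function('F')(B) = Add(9, Mul(-1, Add(B, Mul(-1, B)))) = Add(9, Mul(-1, 0)) = Add(9, 0) = 9)
Add(-84, Mul(Function('Z')(Function('F')(-5)), 4)) = Add(-84, Mul(-7, 4)) = Add(-84, -28) = -112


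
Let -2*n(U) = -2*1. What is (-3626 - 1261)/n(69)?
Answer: -4887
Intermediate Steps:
n(U) = 1 (n(U) = -(-1) = -1/2*(-2) = 1)
(-3626 - 1261)/n(69) = (-3626 - 1261)/1 = -4887*1 = -4887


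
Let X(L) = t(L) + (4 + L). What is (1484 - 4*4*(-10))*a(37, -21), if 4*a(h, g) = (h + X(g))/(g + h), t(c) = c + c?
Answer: -4521/8 ≈ -565.13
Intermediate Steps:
t(c) = 2*c
X(L) = 4 + 3*L (X(L) = 2*L + (4 + L) = 4 + 3*L)
a(h, g) = (4 + h + 3*g)/(4*(g + h)) (a(h, g) = ((h + (4 + 3*g))/(g + h))/4 = ((4 + h + 3*g)/(g + h))/4 = (4 + h + 3*g)/(4*(g + h)))
(1484 - 4*4*(-10))*a(37, -21) = (1484 - 4*4*(-10))*((4 + 37 + 3*(-21))/(4*(-21 + 37))) = (1484 - 16*(-10))*((¼)*(4 + 37 - 63)/16) = (1484 + 160)*((¼)*(1/16)*(-22)) = 1644*(-11/32) = -4521/8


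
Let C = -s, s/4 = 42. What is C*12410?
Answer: -2084880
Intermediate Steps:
s = 168 (s = 4*42 = 168)
C = -168 (C = -1*168 = -168)
C*12410 = -168*12410 = -2084880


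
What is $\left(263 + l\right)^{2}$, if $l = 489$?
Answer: $565504$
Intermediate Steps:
$\left(263 + l\right)^{2} = \left(263 + 489\right)^{2} = 752^{2} = 565504$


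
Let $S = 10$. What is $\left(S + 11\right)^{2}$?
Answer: $441$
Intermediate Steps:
$\left(S + 11\right)^{2} = \left(10 + 11\right)^{2} = 21^{2} = 441$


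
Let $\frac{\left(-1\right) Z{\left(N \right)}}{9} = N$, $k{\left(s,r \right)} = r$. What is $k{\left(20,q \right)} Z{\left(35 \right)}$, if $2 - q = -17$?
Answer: $-5985$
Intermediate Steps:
$q = 19$ ($q = 2 - -17 = 2 + 17 = 19$)
$Z{\left(N \right)} = - 9 N$
$k{\left(20,q \right)} Z{\left(35 \right)} = 19 \left(\left(-9\right) 35\right) = 19 \left(-315\right) = -5985$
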